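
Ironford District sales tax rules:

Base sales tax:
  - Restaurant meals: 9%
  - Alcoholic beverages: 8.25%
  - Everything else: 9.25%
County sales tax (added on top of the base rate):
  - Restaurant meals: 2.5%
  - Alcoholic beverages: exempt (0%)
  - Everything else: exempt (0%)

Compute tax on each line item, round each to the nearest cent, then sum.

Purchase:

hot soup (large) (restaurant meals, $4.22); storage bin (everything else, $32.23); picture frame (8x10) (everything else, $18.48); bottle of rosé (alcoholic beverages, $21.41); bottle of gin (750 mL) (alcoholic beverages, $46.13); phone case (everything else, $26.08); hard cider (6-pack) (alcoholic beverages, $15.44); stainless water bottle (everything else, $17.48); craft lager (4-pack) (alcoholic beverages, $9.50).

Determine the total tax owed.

Hot soup (large) $4.22: restaurant meals → 9% + 2.5% county = 11.5% → $0.49
Storage bin $32.23: everything else → 9.25% + 0% county = 9.25% → $2.98
Picture frame (8x10) $18.48: everything else → 9.25% + 0% county = 9.25% → $1.71
Bottle of rosé $21.41: alcoholic beverages → 8.25% + 0% county = 8.25% → $1.77
Bottle of gin (750 mL) $46.13: alcoholic beverages → 8.25% + 0% county = 8.25% → $3.81
Phone case $26.08: everything else → 9.25% + 0% county = 9.25% → $2.41
Hard cider (6-pack) $15.44: alcoholic beverages → 8.25% + 0% county = 8.25% → $1.27
Stainless water bottle $17.48: everything else → 9.25% + 0% county = 9.25% → $1.62
Craft lager (4-pack) $9.50: alcoholic beverages → 8.25% + 0% county = 8.25% → $0.78
Total tax = $0.49 + $2.98 + $1.71 + $1.77 + $3.81 + $2.41 + $1.27 + $1.62 + $0.78 = $16.84

$16.84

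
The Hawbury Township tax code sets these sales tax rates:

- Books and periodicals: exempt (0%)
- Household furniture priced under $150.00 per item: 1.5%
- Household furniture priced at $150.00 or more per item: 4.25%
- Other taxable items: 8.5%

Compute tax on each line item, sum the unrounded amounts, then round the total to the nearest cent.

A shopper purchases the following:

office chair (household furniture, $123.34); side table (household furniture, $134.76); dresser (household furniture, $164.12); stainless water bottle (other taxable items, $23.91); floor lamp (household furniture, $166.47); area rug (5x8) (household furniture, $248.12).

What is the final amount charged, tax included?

Office chair $123.34: household furniture, under $150.00 → 1.5% → $1.8501
Side table $134.76: household furniture, under $150.00 → 1.5% → $2.0214
Dresser $164.12: household furniture, $150.00 or more → 4.25% → $6.9751
Stainless water bottle $23.91: other taxable items → 8.5% → $2.03235
Floor lamp $166.47: household furniture, $150.00 or more → 4.25% → $7.074975
Area rug (5x8) $248.12: household furniture, $150.00 or more → 4.25% → $10.5451
Subtotal = $860.72; unrounded tax = $30.499025 → $30.50; total due = $891.22

$891.22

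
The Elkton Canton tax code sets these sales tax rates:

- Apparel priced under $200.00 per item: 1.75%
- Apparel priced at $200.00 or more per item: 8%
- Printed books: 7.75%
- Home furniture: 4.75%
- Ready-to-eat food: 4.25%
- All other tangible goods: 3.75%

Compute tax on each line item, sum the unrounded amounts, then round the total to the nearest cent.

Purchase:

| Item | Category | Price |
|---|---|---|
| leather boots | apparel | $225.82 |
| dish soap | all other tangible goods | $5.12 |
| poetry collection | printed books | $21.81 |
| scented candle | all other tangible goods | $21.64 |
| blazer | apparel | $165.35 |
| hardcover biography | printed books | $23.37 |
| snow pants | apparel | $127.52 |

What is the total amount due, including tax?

Leather boots $225.82: apparel, $200.00 or more → 8% → $18.0656
Dish soap $5.12: all other tangible goods → 3.75% → $0.192
Poetry collection $21.81: printed books → 7.75% → $1.690275
Scented candle $21.64: all other tangible goods → 3.75% → $0.8115
Blazer $165.35: apparel, under $200.00 → 1.75% → $2.893625
Hardcover biography $23.37: printed books → 7.75% → $1.811175
Snow pants $127.52: apparel, under $200.00 → 1.75% → $2.2316
Subtotal = $590.63; unrounded tax = $27.695775 → $27.70; total due = $618.33

$618.33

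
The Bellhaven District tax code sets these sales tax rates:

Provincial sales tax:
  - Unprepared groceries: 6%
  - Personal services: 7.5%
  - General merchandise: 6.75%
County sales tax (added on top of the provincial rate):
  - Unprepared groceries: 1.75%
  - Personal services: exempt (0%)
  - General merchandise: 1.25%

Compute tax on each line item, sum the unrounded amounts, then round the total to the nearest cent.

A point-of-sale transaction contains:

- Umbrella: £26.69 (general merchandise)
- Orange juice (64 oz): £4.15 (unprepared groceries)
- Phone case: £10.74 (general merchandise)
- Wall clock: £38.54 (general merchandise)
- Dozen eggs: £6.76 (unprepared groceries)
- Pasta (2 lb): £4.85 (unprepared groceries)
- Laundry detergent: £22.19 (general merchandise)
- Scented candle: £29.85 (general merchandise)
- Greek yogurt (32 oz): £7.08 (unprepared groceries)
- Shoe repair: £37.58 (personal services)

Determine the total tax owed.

£14.83

Umbrella £26.69: general merchandise → 6.75% + 1.25% county = 8% → £2.1352
Orange juice (64 oz) £4.15: unprepared groceries → 6% + 1.75% county = 7.75% → £0.321625
Phone case £10.74: general merchandise → 6.75% + 1.25% county = 8% → £0.8592
Wall clock £38.54: general merchandise → 6.75% + 1.25% county = 8% → £3.0832
Dozen eggs £6.76: unprepared groceries → 6% + 1.75% county = 7.75% → £0.5239
Pasta (2 lb) £4.85: unprepared groceries → 6% + 1.75% county = 7.75% → £0.375875
Laundry detergent £22.19: general merchandise → 6.75% + 1.25% county = 8% → £1.7752
Scented candle £29.85: general merchandise → 6.75% + 1.25% county = 8% → £2.388
Greek yogurt (32 oz) £7.08: unprepared groceries → 6% + 1.75% county = 7.75% → £0.5487
Shoe repair £37.58: personal services → 7.5% + 0% county = 7.5% → £2.8185
Unrounded tax sum = £14.8294 → £14.83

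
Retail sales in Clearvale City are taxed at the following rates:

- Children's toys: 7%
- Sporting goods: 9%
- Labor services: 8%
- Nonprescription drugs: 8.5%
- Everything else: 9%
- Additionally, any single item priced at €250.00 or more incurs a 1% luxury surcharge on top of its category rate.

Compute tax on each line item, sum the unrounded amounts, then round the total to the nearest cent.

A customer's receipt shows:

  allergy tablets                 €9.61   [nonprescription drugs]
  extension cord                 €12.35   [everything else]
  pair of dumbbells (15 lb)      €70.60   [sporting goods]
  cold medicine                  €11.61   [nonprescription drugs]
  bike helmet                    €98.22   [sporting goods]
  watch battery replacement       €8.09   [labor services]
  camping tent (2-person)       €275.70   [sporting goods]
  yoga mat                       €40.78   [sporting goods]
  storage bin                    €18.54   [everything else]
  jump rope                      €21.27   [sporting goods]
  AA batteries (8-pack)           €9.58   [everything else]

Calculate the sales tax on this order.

€54.44

Allergy tablets €9.61: nonprescription drugs → 8.5% → €0.81685
Extension cord €12.35: everything else → 9% → €1.1115
Pair of dumbbells (15 lb) €70.60: sporting goods → 9% → €6.354
Cold medicine €11.61: nonprescription drugs → 8.5% → €0.98685
Bike helmet €98.22: sporting goods → 9% → €8.8398
Watch battery replacement €8.09: labor services → 8% → €0.6472
Camping tent (2-person) €275.70: sporting goods → 9% + 1% surcharge = 10% → €27.57
Yoga mat €40.78: sporting goods → 9% → €3.6702
Storage bin €18.54: everything else → 9% → €1.6686
Jump rope €21.27: sporting goods → 9% → €1.9143
AA batteries (8-pack) €9.58: everything else → 9% → €0.8622
Unrounded tax sum = €54.4415 → €54.44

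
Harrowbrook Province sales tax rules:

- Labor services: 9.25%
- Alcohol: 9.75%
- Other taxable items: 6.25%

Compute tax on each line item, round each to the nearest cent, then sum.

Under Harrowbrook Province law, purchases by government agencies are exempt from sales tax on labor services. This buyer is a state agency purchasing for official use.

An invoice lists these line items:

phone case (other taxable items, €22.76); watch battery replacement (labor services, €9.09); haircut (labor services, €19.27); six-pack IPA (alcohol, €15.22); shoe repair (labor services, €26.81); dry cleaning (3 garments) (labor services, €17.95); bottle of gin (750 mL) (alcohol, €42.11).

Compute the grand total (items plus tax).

€160.22

Phone case €22.76: other taxable items → 6.25% → €1.42
Watch battery replacement €9.09: labor services, buyer-exempt → 0% → €0.00
Haircut €19.27: labor services, buyer-exempt → 0% → €0.00
Six-pack IPA €15.22: alcohol → 9.75% → €1.48
Shoe repair €26.81: labor services, buyer-exempt → 0% → €0.00
Dry cleaning (3 garments) €17.95: labor services, buyer-exempt → 0% → €0.00
Bottle of gin (750 mL) €42.11: alcohol → 9.75% → €4.11
Subtotal = €153.21; tax = €7.01; total due = €160.22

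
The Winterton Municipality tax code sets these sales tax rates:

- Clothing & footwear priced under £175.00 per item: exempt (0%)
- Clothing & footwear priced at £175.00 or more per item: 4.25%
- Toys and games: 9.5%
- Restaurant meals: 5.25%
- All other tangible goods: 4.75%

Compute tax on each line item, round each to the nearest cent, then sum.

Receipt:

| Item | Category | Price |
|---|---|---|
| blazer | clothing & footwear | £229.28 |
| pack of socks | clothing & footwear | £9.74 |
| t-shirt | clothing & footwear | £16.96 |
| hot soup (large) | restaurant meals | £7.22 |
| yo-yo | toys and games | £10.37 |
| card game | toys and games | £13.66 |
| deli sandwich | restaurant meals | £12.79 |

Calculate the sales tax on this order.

£13.08

Blazer £229.28: clothing & footwear, £175.00 or more → 4.25% → £9.74
Pack of socks £9.74: clothing & footwear, under £175.00 → 0% → £0.00
T-shirt £16.96: clothing & footwear, under £175.00 → 0% → £0.00
Hot soup (large) £7.22: restaurant meals → 5.25% → £0.38
Yo-yo £10.37: toys and games → 9.5% → £0.99
Card game £13.66: toys and games → 9.5% → £1.30
Deli sandwich £12.79: restaurant meals → 5.25% → £0.67
Total tax = £9.74 + £0.38 + £0.99 + £1.30 + £0.67 = £13.08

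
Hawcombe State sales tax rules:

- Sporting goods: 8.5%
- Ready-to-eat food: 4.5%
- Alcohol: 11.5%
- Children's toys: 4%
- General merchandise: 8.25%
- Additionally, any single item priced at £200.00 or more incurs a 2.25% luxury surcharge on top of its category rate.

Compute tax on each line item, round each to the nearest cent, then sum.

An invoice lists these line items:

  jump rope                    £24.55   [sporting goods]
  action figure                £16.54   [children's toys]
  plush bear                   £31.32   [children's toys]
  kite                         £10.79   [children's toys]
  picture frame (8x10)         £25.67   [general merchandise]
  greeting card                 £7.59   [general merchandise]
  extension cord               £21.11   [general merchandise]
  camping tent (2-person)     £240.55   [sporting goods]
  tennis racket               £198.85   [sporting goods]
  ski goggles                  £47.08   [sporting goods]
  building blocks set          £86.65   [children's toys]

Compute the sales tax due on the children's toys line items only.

Action figure £16.54: children's toys → 4% → £0.66
Plush bear £31.32: children's toys → 4% → £1.25
Kite £10.79: children's toys → 4% → £0.43
Building blocks set £86.65: children's toys → 4% → £3.47
Tax on children's toys = £0.66 + £1.25 + £0.43 + £3.47 = £5.81

£5.81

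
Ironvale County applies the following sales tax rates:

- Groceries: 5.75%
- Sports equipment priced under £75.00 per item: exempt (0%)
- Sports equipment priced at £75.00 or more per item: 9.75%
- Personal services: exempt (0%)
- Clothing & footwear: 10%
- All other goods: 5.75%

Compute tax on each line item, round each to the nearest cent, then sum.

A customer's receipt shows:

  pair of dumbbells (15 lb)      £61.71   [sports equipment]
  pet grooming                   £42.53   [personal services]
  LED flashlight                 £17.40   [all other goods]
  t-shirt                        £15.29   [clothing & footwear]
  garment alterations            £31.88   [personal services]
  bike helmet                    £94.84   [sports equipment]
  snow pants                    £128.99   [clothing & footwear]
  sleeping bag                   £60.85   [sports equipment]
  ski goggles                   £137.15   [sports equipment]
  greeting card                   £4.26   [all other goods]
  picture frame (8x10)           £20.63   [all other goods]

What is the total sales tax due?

£39.48

Pair of dumbbells (15 lb) £61.71: sports equipment, under £75.00 → 0% → £0.00
Pet grooming £42.53: personal services → 0% → £0.00
LED flashlight £17.40: all other goods → 5.75% → £1.00
T-shirt £15.29: clothing & footwear → 10% → £1.53
Garment alterations £31.88: personal services → 0% → £0.00
Bike helmet £94.84: sports equipment, £75.00 or more → 9.75% → £9.25
Snow pants £128.99: clothing & footwear → 10% → £12.90
Sleeping bag £60.85: sports equipment, under £75.00 → 0% → £0.00
Ski goggles £137.15: sports equipment, £75.00 or more → 9.75% → £13.37
Greeting card £4.26: all other goods → 5.75% → £0.24
Picture frame (8x10) £20.63: all other goods → 5.75% → £1.19
Total tax = £1.00 + £1.53 + £9.25 + £12.90 + £13.37 + £0.24 + £1.19 = £39.48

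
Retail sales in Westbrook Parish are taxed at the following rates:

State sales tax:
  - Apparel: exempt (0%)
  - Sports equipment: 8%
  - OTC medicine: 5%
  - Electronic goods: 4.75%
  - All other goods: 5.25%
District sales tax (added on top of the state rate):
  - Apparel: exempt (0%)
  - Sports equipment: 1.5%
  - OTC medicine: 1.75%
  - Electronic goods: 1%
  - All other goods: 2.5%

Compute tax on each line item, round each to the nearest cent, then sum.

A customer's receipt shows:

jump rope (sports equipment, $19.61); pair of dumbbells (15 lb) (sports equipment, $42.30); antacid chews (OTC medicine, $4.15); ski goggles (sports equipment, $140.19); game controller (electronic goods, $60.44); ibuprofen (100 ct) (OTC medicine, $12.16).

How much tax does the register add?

Jump rope $19.61: sports equipment → 8% + 1.5% district = 9.5% → $1.86
Pair of dumbbells (15 lb) $42.30: sports equipment → 8% + 1.5% district = 9.5% → $4.02
Antacid chews $4.15: OTC medicine → 5% + 1.75% district = 6.75% → $0.28
Ski goggles $140.19: sports equipment → 8% + 1.5% district = 9.5% → $13.32
Game controller $60.44: electronic goods → 4.75% + 1% district = 5.75% → $3.48
Ibuprofen (100 ct) $12.16: OTC medicine → 5% + 1.75% district = 6.75% → $0.82
Total tax = $1.86 + $4.02 + $0.28 + $13.32 + $3.48 + $0.82 = $23.78

$23.78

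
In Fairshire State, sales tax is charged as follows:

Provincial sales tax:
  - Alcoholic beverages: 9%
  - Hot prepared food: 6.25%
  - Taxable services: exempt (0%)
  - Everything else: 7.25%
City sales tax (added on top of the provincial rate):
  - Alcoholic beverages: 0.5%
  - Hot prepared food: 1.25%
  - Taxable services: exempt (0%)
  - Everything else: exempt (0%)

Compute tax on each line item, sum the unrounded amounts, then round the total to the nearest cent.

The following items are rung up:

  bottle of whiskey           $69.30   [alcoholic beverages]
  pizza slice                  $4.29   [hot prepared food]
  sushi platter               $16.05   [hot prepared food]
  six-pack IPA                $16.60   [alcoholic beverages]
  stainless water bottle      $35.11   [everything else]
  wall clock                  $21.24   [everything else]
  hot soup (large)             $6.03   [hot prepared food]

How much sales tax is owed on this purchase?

Bottle of whiskey $69.30: alcoholic beverages → 9% + 0.5% city = 9.5% → $6.5835
Pizza slice $4.29: hot prepared food → 6.25% + 1.25% city = 7.5% → $0.32175
Sushi platter $16.05: hot prepared food → 6.25% + 1.25% city = 7.5% → $1.20375
Six-pack IPA $16.60: alcoholic beverages → 9% + 0.5% city = 9.5% → $1.577
Stainless water bottle $35.11: everything else → 7.25% + 0% city = 7.25% → $2.545475
Wall clock $21.24: everything else → 7.25% + 0% city = 7.25% → $1.5399
Hot soup (large) $6.03: hot prepared food → 6.25% + 1.25% city = 7.5% → $0.45225
Unrounded tax sum = $14.223625 → $14.22

$14.22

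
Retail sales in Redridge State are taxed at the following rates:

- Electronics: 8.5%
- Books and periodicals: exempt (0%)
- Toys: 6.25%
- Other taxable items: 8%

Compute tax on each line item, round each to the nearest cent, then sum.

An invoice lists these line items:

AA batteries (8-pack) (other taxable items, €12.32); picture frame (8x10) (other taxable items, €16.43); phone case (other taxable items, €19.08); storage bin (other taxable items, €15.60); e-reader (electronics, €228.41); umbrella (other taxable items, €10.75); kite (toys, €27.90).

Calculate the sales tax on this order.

AA batteries (8-pack) €12.32: other taxable items → 8% → €0.99
Picture frame (8x10) €16.43: other taxable items → 8% → €1.31
Phone case €19.08: other taxable items → 8% → €1.53
Storage bin €15.60: other taxable items → 8% → €1.25
E-reader €228.41: electronics → 8.5% → €19.41
Umbrella €10.75: other taxable items → 8% → €0.86
Kite €27.90: toys → 6.25% → €1.74
Total tax = €0.99 + €1.31 + €1.53 + €1.25 + €19.41 + €0.86 + €1.74 = €27.09

€27.09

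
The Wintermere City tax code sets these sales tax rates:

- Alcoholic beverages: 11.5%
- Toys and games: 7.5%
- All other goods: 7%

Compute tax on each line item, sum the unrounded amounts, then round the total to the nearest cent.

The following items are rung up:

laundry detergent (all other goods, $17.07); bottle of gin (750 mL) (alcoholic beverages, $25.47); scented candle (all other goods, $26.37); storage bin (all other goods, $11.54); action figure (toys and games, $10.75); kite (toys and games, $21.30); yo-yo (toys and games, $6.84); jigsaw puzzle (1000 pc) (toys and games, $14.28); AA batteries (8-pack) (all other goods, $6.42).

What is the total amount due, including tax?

Laundry detergent $17.07: all other goods → 7% → $1.1949
Bottle of gin (750 mL) $25.47: alcoholic beverages → 11.5% → $2.92905
Scented candle $26.37: all other goods → 7% → $1.8459
Storage bin $11.54: all other goods → 7% → $0.8078
Action figure $10.75: toys and games → 7.5% → $0.80625
Kite $21.30: toys and games → 7.5% → $1.5975
Yo-yo $6.84: toys and games → 7.5% → $0.513
Jigsaw puzzle (1000 pc) $14.28: toys and games → 7.5% → $1.071
AA batteries (8-pack) $6.42: all other goods → 7% → $0.4494
Subtotal = $140.04; unrounded tax = $11.2148 → $11.21; total due = $151.25

$151.25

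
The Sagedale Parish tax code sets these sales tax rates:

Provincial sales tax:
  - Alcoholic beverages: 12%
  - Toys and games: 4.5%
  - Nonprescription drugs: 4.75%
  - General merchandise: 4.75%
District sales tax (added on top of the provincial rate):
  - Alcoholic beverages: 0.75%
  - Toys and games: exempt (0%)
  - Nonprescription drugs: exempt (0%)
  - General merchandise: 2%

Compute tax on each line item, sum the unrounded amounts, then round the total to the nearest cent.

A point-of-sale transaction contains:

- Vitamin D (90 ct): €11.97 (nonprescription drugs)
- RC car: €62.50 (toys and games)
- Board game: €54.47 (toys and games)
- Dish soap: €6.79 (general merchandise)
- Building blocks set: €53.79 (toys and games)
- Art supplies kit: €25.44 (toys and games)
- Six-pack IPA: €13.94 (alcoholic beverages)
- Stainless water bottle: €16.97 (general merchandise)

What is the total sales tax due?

Vitamin D (90 ct) €11.97: nonprescription drugs → 4.75% + 0% district = 4.75% → €0.568575
RC car €62.50: toys and games → 4.5% + 0% district = 4.5% → €2.8125
Board game €54.47: toys and games → 4.5% + 0% district = 4.5% → €2.45115
Dish soap €6.79: general merchandise → 4.75% + 2% district = 6.75% → €0.458325
Building blocks set €53.79: toys and games → 4.5% + 0% district = 4.5% → €2.42055
Art supplies kit €25.44: toys and games → 4.5% + 0% district = 4.5% → €1.1448
Six-pack IPA €13.94: alcoholic beverages → 12% + 0.75% district = 12.75% → €1.77735
Stainless water bottle €16.97: general merchandise → 4.75% + 2% district = 6.75% → €1.145475
Unrounded tax sum = €12.778725 → €12.78

€12.78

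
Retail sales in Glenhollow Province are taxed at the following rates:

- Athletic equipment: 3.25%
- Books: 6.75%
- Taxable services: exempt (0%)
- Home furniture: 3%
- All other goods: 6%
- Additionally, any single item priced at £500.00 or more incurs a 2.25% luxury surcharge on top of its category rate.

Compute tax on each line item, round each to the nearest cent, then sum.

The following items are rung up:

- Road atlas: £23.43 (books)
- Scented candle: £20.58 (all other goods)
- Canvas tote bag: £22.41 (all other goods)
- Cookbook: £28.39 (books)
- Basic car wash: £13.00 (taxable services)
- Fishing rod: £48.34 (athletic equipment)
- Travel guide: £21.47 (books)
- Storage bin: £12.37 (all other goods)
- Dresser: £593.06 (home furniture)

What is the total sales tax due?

Road atlas £23.43: books → 6.75% → £1.58
Scented candle £20.58: all other goods → 6% → £1.23
Canvas tote bag £22.41: all other goods → 6% → £1.34
Cookbook £28.39: books → 6.75% → £1.92
Basic car wash £13.00: taxable services → 0% → £0.00
Fishing rod £48.34: athletic equipment → 3.25% → £1.57
Travel guide £21.47: books → 6.75% → £1.45
Storage bin £12.37: all other goods → 6% → £0.74
Dresser £593.06: home furniture → 3% + 2.25% surcharge = 5.25% → £31.14
Total tax = £1.58 + £1.23 + £1.34 + £1.92 + £1.57 + £1.45 + £0.74 + £31.14 = £40.97

£40.97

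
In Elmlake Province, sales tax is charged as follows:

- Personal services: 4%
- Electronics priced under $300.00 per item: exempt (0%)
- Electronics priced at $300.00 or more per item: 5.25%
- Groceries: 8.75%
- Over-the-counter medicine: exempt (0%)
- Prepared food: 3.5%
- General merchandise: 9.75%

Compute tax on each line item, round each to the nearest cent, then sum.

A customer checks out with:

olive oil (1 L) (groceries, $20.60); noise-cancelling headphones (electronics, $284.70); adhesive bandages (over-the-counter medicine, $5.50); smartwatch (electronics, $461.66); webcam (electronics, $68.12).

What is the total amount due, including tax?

$866.62

Olive oil (1 L) $20.60: groceries → 8.75% → $1.80
Noise-cancelling headphones $284.70: electronics, under $300.00 → 0% → $0.00
Adhesive bandages $5.50: over-the-counter medicine → 0% → $0.00
Smartwatch $461.66: electronics, $300.00 or more → 5.25% → $24.24
Webcam $68.12: electronics, under $300.00 → 0% → $0.00
Subtotal = $840.58; tax = $26.04; total due = $866.62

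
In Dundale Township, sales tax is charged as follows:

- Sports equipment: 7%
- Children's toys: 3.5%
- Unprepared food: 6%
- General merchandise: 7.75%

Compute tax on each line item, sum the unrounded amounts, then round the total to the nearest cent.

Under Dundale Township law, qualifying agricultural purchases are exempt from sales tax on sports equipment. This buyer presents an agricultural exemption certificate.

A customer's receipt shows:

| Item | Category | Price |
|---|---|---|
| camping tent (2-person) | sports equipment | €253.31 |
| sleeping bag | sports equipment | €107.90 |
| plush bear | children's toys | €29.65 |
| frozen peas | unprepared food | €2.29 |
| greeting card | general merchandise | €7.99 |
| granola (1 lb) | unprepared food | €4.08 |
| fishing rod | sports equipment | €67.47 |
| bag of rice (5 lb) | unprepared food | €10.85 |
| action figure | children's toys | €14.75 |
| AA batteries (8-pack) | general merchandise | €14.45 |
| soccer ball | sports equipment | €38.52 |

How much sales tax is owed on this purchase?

€4.33

Camping tent (2-person) €253.31: sports equipment, buyer-exempt → 0% → €0.00
Sleeping bag €107.90: sports equipment, buyer-exempt → 0% → €0.00
Plush bear €29.65: children's toys → 3.5% → €1.03775
Frozen peas €2.29: unprepared food → 6% → €0.1374
Greeting card €7.99: general merchandise → 7.75% → €0.619225
Granola (1 lb) €4.08: unprepared food → 6% → €0.2448
Fishing rod €67.47: sports equipment, buyer-exempt → 0% → €0.00
Bag of rice (5 lb) €10.85: unprepared food → 6% → €0.651
Action figure €14.75: children's toys → 3.5% → €0.51625
AA batteries (8-pack) €14.45: general merchandise → 7.75% → €1.119875
Soccer ball €38.52: sports equipment, buyer-exempt → 0% → €0.00
Unrounded tax sum = €4.3263 → €4.33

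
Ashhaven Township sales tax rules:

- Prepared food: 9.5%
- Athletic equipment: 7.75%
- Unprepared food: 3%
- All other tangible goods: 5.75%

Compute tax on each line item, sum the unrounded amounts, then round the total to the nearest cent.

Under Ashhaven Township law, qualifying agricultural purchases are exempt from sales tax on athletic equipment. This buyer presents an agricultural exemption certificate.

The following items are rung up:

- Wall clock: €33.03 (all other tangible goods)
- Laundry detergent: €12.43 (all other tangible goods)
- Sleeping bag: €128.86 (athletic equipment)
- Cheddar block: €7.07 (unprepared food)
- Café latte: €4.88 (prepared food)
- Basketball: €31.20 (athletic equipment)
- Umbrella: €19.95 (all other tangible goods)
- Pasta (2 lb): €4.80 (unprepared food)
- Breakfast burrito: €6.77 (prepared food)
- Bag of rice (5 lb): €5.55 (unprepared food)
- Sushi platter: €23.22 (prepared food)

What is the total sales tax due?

€7.60

Wall clock €33.03: all other tangible goods → 5.75% → €1.899225
Laundry detergent €12.43: all other tangible goods → 5.75% → €0.714725
Sleeping bag €128.86: athletic equipment, buyer-exempt → 0% → €0.00
Cheddar block €7.07: unprepared food → 3% → €0.2121
Café latte €4.88: prepared food → 9.5% → €0.4636
Basketball €31.20: athletic equipment, buyer-exempt → 0% → €0.00
Umbrella €19.95: all other tangible goods → 5.75% → €1.147125
Pasta (2 lb) €4.80: unprepared food → 3% → €0.144
Breakfast burrito €6.77: prepared food → 9.5% → €0.64315
Bag of rice (5 lb) €5.55: unprepared food → 3% → €0.1665
Sushi platter €23.22: prepared food → 9.5% → €2.2059
Unrounded tax sum = €7.596325 → €7.60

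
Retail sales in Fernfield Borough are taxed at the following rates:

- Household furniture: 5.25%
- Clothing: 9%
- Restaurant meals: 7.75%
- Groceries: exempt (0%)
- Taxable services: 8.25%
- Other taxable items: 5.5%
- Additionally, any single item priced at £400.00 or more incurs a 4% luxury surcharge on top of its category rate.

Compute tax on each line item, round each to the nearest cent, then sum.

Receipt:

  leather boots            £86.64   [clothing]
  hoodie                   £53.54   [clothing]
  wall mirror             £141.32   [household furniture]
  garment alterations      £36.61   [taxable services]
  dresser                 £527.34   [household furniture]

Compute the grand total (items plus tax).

£917.29

Leather boots £86.64: clothing → 9% → £7.80
Hoodie £53.54: clothing → 9% → £4.82
Wall mirror £141.32: household furniture → 5.25% → £7.42
Garment alterations £36.61: taxable services → 8.25% → £3.02
Dresser £527.34: household furniture → 5.25% + 4% surcharge = 9.25% → £48.78
Subtotal = £845.45; tax = £71.84; total due = £917.29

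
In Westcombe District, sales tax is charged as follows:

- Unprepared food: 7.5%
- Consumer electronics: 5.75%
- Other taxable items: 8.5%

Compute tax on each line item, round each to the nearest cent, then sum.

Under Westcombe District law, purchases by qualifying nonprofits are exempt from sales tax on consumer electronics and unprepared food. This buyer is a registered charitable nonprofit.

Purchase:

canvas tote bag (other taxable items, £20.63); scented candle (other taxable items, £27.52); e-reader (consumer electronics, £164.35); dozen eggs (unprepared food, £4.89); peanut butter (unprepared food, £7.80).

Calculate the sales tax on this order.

Canvas tote bag £20.63: other taxable items → 8.5% → £1.75
Scented candle £27.52: other taxable items → 8.5% → £2.34
E-reader £164.35: consumer electronics, buyer-exempt → 0% → £0.00
Dozen eggs £4.89: unprepared food, buyer-exempt → 0% → £0.00
Peanut butter £7.80: unprepared food, buyer-exempt → 0% → £0.00
Total tax = £1.75 + £2.34 = £4.09

£4.09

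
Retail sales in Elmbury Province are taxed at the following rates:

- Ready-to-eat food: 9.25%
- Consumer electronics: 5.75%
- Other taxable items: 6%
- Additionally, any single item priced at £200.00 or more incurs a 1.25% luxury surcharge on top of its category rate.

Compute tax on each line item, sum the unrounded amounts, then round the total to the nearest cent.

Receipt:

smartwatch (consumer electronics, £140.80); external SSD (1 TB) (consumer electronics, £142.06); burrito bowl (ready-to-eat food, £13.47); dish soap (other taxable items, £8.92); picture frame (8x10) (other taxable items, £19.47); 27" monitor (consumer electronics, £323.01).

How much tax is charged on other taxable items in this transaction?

£1.70

Dish soap £8.92: other taxable items → 6% → £0.5352
Picture frame (8x10) £19.47: other taxable items → 6% → £1.1682
Tax on other taxable items: unrounded sum = £1.7034 → £1.70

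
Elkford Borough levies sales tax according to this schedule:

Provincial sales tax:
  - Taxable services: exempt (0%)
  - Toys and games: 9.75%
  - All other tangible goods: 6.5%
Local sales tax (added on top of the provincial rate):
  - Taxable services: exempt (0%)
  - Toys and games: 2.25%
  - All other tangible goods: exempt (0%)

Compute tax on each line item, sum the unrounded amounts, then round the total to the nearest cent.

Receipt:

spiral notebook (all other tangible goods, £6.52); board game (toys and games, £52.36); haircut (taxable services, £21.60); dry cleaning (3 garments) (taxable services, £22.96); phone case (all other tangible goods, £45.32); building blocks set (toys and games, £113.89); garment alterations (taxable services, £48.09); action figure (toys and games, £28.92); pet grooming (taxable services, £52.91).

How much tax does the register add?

£26.79

Spiral notebook £6.52: all other tangible goods → 6.5% + 0% local = 6.5% → £0.4238
Board game £52.36: toys and games → 9.75% + 2.25% local = 12% → £6.2832
Haircut £21.60: taxable services → 0% + 0% local = 0% → £0.00
Dry cleaning (3 garments) £22.96: taxable services → 0% + 0% local = 0% → £0.00
Phone case £45.32: all other tangible goods → 6.5% + 0% local = 6.5% → £2.9458
Building blocks set £113.89: toys and games → 9.75% + 2.25% local = 12% → £13.6668
Garment alterations £48.09: taxable services → 0% + 0% local = 0% → £0.00
Action figure £28.92: toys and games → 9.75% + 2.25% local = 12% → £3.4704
Pet grooming £52.91: taxable services → 0% + 0% local = 0% → £0.00
Unrounded tax sum = £26.79 → £26.79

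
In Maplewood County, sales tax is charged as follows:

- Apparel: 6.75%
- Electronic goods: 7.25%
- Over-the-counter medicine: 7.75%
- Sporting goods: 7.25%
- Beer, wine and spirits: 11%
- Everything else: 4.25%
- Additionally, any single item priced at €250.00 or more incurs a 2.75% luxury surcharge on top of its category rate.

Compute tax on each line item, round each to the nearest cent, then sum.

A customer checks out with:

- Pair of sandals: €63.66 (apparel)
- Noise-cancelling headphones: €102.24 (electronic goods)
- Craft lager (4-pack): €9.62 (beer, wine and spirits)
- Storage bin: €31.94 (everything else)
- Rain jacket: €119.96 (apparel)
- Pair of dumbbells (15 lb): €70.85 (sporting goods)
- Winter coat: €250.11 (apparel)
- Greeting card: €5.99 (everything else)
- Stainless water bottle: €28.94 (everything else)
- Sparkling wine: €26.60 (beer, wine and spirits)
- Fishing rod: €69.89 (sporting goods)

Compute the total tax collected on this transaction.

Pair of sandals €63.66: apparel → 6.75% → €4.30
Noise-cancelling headphones €102.24: electronic goods → 7.25% → €7.41
Craft lager (4-pack) €9.62: beer, wine and spirits → 11% → €1.06
Storage bin €31.94: everything else → 4.25% → €1.36
Rain jacket €119.96: apparel → 6.75% → €8.10
Pair of dumbbells (15 lb) €70.85: sporting goods → 7.25% → €5.14
Winter coat €250.11: apparel → 6.75% + 2.75% surcharge = 9.5% → €23.76
Greeting card €5.99: everything else → 4.25% → €0.25
Stainless water bottle €28.94: everything else → 4.25% → €1.23
Sparkling wine €26.60: beer, wine and spirits → 11% → €2.93
Fishing rod €69.89: sporting goods → 7.25% → €5.07
Total tax = €4.30 + €7.41 + €1.06 + €1.36 + €8.10 + €5.14 + €23.76 + €0.25 + €1.23 + €2.93 + €5.07 = €60.61

€60.61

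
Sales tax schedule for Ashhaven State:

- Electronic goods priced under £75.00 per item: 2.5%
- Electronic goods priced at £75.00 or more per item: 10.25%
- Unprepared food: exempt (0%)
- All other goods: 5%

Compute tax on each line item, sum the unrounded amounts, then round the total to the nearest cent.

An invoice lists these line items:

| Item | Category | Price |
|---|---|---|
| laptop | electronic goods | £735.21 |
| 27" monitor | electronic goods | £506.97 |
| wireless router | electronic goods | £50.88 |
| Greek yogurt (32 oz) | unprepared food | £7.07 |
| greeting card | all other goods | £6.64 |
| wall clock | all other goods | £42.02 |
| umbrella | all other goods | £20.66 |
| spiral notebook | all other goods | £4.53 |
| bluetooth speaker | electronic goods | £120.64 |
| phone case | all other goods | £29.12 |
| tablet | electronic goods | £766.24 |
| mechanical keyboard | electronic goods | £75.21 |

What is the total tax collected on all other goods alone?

Greeting card £6.64: all other goods → 5% → £0.332
Wall clock £42.02: all other goods → 5% → £2.101
Umbrella £20.66: all other goods → 5% → £1.033
Spiral notebook £4.53: all other goods → 5% → £0.2265
Phone case £29.12: all other goods → 5% → £1.456
Tax on all other goods: unrounded sum = £5.1485 → £5.15

£5.15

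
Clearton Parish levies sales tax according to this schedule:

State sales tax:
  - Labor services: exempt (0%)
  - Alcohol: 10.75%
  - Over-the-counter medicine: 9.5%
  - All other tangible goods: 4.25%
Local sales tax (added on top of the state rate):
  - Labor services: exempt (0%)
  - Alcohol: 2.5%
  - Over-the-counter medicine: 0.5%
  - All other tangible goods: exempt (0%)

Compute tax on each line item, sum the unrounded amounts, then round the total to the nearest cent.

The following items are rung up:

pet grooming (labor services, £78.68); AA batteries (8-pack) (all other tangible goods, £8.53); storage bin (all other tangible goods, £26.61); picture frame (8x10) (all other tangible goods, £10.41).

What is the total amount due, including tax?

£126.17

Pet grooming £78.68: labor services → 0% + 0% local = 0% → £0.00
AA batteries (8-pack) £8.53: all other tangible goods → 4.25% + 0% local = 4.25% → £0.362525
Storage bin £26.61: all other tangible goods → 4.25% + 0% local = 4.25% → £1.130925
Picture frame (8x10) £10.41: all other tangible goods → 4.25% + 0% local = 4.25% → £0.442425
Subtotal = £124.23; unrounded tax = £1.935875 → £1.94; total due = £126.17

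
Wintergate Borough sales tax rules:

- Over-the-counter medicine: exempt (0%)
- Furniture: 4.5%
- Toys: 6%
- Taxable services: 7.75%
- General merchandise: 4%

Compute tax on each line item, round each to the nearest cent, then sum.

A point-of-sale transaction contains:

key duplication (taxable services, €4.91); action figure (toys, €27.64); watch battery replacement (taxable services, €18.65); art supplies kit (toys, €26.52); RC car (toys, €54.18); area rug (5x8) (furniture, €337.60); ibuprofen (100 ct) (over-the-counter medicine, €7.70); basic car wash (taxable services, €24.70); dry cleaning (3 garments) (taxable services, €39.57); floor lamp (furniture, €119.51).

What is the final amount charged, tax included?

Key duplication €4.91: taxable services → 7.75% → €0.38
Action figure €27.64: toys → 6% → €1.66
Watch battery replacement €18.65: taxable services → 7.75% → €1.45
Art supplies kit €26.52: toys → 6% → €1.59
RC car €54.18: toys → 6% → €3.25
Area rug (5x8) €337.60: furniture → 4.5% → €15.19
Ibuprofen (100 ct) €7.70: over-the-counter medicine → 0% → €0.00
Basic car wash €24.70: taxable services → 7.75% → €1.91
Dry cleaning (3 garments) €39.57: taxable services → 7.75% → €3.07
Floor lamp €119.51: furniture → 4.5% → €5.38
Subtotal = €660.98; tax = €33.88; total due = €694.86

€694.86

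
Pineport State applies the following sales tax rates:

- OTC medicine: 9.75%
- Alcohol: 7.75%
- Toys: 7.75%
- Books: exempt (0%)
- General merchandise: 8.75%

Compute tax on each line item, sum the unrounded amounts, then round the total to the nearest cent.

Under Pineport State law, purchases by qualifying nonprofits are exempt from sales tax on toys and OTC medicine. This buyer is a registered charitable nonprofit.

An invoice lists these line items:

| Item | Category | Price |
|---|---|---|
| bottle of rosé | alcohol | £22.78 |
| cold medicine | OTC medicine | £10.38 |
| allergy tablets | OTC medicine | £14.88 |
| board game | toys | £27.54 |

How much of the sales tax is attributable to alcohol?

Bottle of rosé £22.78: alcohol → 7.75% → £1.76545
Tax on alcohol: unrounded sum = £1.76545 → £1.77

£1.77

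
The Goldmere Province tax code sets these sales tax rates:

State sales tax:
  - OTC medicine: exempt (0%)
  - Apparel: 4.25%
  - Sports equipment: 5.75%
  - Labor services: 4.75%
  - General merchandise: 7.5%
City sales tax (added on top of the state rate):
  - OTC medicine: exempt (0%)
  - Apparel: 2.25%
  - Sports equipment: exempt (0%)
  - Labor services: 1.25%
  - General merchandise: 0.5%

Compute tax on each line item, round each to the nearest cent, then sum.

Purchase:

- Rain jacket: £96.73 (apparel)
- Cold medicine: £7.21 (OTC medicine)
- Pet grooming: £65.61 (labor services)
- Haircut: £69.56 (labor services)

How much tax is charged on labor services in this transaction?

Pet grooming £65.61: labor services → 4.75% + 1.25% city = 6% → £3.94
Haircut £69.56: labor services → 4.75% + 1.25% city = 6% → £4.17
Tax on labor services = £3.94 + £4.17 = £8.11

£8.11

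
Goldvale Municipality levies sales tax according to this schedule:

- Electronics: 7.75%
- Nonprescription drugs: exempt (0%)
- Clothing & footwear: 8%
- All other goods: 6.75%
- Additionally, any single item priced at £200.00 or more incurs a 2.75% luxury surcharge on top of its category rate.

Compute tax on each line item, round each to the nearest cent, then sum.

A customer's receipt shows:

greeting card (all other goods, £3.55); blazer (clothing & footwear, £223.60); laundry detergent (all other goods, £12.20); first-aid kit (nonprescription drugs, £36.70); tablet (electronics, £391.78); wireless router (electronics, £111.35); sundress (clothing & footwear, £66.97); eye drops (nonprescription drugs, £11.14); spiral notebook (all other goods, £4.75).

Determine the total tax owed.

£80.55

Greeting card £3.55: all other goods → 6.75% → £0.24
Blazer £223.60: clothing & footwear → 8% + 2.75% surcharge = 10.75% → £24.04
Laundry detergent £12.20: all other goods → 6.75% → £0.82
First-aid kit £36.70: nonprescription drugs → 0% → £0.00
Tablet £391.78: electronics → 7.75% + 2.75% surcharge = 10.5% → £41.14
Wireless router £111.35: electronics → 7.75% → £8.63
Sundress £66.97: clothing & footwear → 8% → £5.36
Eye drops £11.14: nonprescription drugs → 0% → £0.00
Spiral notebook £4.75: all other goods → 6.75% → £0.32
Total tax = £0.24 + £24.04 + £0.82 + £41.14 + £8.63 + £5.36 + £0.32 = £80.55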